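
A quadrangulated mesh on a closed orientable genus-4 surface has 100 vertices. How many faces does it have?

106

χ = 2 − 2·4 = -6, and every face is a square so 4F = 2E.
V − E + F = -6 with E = 4F/2 gives 100 − (4/2 − 1)·F = -6, so F = 106 and E = 212.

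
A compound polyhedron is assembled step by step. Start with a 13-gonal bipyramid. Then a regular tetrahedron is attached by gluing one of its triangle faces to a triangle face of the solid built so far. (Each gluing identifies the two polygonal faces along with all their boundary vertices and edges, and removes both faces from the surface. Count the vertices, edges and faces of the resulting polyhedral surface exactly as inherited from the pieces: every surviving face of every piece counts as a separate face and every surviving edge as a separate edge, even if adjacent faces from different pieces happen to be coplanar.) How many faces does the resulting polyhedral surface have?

28

A 13-gonal bipyramid: V=15, E=39, F=26.
Attach a regular tetrahedron (V=4, E=6, F=4) along a 3-gon: merge 3 vertices and 3 edges, delete both glued faces → V=16, E=42, F=28.
Check: V − E + F = 16 − 42 + 28 = 2.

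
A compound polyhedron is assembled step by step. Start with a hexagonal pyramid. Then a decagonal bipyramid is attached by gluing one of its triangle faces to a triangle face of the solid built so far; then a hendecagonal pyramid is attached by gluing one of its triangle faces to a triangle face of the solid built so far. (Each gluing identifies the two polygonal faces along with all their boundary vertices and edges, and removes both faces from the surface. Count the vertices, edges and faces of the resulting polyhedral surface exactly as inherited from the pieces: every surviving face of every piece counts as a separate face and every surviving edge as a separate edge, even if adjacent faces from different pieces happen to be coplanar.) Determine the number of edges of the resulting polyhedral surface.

58

A hexagonal pyramid: V=7, E=12, F=7.
Attach a decagonal bipyramid (V=12, E=30, F=20) along a 3-gon: merge 3 vertices and 3 edges, delete both glued faces → V=16, E=39, F=25.
Attach a hendecagonal pyramid (V=12, E=22, F=12) along a 3-gon: merge 3 vertices and 3 edges, delete both glued faces → V=25, E=58, F=35.
Check: V − E + F = 25 − 58 + 35 = 2.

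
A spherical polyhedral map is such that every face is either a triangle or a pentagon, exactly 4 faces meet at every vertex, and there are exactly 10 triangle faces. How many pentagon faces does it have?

2

Let x be the number of pentagons; then F = 10 + x.
Edge–face incidences: 2E = 3·10 + 5·x = 30 + 5x.
Every vertex has degree 4, so 4V = 2E.
Euler: V − E + F = 2 ⇒ (2E)/4 − E + (10 + x) = 2.
Multiply by 8: 2·(2E) − 4·(2E) + 8·(10 + x) = 16, i.e. 80 + 8x − 2·(30 + 5x) = 16.
Collecting terms: −2x + 20 = 16, so −2x = −4, so x = 2.
Then 2E = 30 + 5·2 = 40, so E = 20, V = 2E/4 = 10, F = 10 + 2 = 12.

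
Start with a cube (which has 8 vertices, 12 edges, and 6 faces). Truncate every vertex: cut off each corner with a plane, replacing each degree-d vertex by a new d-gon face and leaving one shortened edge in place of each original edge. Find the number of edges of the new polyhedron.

Truncation replaces each original edge-end by a new vertex, so V′ = 2E = 24.
Each original edge survives, and each old vertex of degree d contributes d new edges; summing degrees gives Σd = 2E, so E′ = E + 2E = 3E = 36.
Each original face survives and each original vertex becomes one new face: F′ = F + V = 14.

36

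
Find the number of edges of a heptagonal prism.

21

A prism on an n-gon has two n-gon bases and n rectangular sides: V = 2·7 = 14, E = 3·7 = 21, F = 7 + 2 = 9.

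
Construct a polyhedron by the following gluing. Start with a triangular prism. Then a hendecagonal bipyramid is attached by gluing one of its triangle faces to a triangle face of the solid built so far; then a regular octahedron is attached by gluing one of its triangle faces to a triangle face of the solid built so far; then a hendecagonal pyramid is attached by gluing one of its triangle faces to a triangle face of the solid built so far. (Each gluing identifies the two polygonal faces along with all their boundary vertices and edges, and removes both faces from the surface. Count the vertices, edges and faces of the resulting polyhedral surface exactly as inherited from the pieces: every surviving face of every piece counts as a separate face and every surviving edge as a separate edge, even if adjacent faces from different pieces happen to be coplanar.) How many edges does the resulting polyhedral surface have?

A triangular prism: V=6, E=9, F=5.
Attach a hendecagonal bipyramid (V=13, E=33, F=22) along a 3-gon: merge 3 vertices and 3 edges, delete both glued faces → V=16, E=39, F=25.
Attach a regular octahedron (V=6, E=12, F=8) along a 3-gon: merge 3 vertices and 3 edges, delete both glued faces → V=19, E=48, F=31.
Attach a hendecagonal pyramid (V=12, E=22, F=12) along a 3-gon: merge 3 vertices and 3 edges, delete both glued faces → V=28, E=67, F=41.
Check: V − E + F = 28 − 67 + 41 = 2.

67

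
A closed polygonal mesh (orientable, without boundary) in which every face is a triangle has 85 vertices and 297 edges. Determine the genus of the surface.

8

Every face is a triangle and each edge borders two faces, so 3F = 2·297, giving F = 198.
χ = V − E + F = 85 − 297 + 198 = -14.
For a closed orientable surface χ = 2 − 2g, so g = (2 − (-14))/2 = 8.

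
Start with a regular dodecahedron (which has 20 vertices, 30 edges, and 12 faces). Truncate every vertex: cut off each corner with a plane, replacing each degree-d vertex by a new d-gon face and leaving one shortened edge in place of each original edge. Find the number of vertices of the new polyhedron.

Truncation replaces each original edge-end by a new vertex, so V′ = 2E = 60.
Each original edge survives, and each old vertex of degree d contributes d new edges; summing degrees gives Σd = 2E, so E′ = E + 2E = 3E = 90.
Each original face survives and each original vertex becomes one new face: F′ = F + V = 32.

60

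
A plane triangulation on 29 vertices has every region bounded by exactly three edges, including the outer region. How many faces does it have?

54

In a plane triangulation 3F = 2E and V − E + F = 2, so F = 2V − 4 = 2·29 − 4 = 54.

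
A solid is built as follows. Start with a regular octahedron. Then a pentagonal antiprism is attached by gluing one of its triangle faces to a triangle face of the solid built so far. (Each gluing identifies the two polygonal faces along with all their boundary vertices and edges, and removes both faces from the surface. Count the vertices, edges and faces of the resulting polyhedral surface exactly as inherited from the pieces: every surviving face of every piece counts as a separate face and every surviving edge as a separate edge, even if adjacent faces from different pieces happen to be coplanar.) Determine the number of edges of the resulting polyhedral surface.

29

A regular octahedron: V=6, E=12, F=8.
Attach a pentagonal antiprism (V=10, E=20, F=12) along a 3-gon: merge 3 vertices and 3 edges, delete both glued faces → V=13, E=29, F=18.
Check: V − E + F = 13 − 29 + 18 = 2.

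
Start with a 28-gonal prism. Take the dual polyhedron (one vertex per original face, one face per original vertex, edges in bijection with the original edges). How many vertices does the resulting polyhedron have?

The base solid has V = 56, E = 84, F = 30.
The dual swaps V and F and preserves E: V′ = F = 30, E′ = E = 84, F′ = V = 56.

30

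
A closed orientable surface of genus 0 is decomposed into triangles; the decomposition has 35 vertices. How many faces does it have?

66

χ = 2 − 2·0 = 2, and every face is a triangle so 3F = 2E.
V − E + F = 2 with E = 3F/2 gives 35 − (3/2 − 1)·F = 2, so F = 66 and E = 99.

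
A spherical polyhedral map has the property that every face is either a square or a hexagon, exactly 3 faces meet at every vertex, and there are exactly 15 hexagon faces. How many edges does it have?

Let x be the number of squares; then F = 15 + x.
Edge–face incidences: 2E = 6·15 + 4·x = 90 + 4x.
Every vertex has degree 3, so 3V = 2E.
Euler: V − E + F = 2 ⇒ (2E)/3 − E + (15 + x) = 2.
Multiply by 6: 2·(2E) − 3·(2E) + 6·(15 + x) = 12, i.e. 90 + 6x − (90 + 4x) = 12.
Collecting terms: 2x = 12, so x = 6.
Then 2E = 90 + 4·6 = 114, so E = 57, V = 2E/3 = 38, F = 15 + 6 = 21.

57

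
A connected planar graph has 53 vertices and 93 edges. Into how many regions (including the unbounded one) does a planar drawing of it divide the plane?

42

Euler's formula for a connected plane graph: V − E + F = 2, so F = 2 − 53 + 93 = 42.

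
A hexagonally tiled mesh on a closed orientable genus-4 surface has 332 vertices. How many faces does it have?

169

χ = 2 − 2·4 = -6, and every face is a hexagon so 6F = 2E.
V − E + F = -6 with E = 6F/2 gives 332 − (6/2 − 1)·F = -6, so F = 169 and E = 507.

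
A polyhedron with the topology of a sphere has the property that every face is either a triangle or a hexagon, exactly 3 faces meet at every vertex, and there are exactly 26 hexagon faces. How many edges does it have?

Let x be the number of triangles; then F = 26 + x.
Edge–face incidences: 2E = 6·26 + 3·x = 156 + 3x.
Every vertex has degree 3, so 3V = 2E.
Euler: V − E + F = 2 ⇒ (2E)/3 − E + (26 + x) = 2.
Multiply by 6: 2·(2E) − 3·(2E) + 6·(26 + x) = 12, i.e. 156 + 6x − (156 + 3x) = 12.
Collecting terms: 3x = 12, so x = 4.
Then 2E = 156 + 3·4 = 168, so E = 84, V = 2E/3 = 56, F = 26 + 4 = 30.

84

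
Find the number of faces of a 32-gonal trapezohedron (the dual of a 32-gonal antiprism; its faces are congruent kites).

64

The n-trapezohedron (dual of the n-antiprism) has V = 2·32 + 2 = 66, E = 4·32 = 128, F = 2·32 = 64.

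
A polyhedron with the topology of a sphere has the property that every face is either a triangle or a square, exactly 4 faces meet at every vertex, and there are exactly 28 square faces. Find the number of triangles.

Let x be the number of triangles; then F = 28 + x.
Edge–face incidences: 2E = 4·28 + 3·x = 112 + 3x.
Every vertex has degree 4, so 4V = 2E.
Euler: V − E + F = 2 ⇒ (2E)/4 − E + (28 + x) = 2.
Multiply by 8: 2·(2E) − 4·(2E) + 8·(28 + x) = 16, i.e. 224 + 8x − 2·(112 + 3x) = 16.
Collecting terms: 2x = 16, so x = 8.
Then 2E = 112 + 3·8 = 136, so E = 68, V = 2E/4 = 34, F = 28 + 8 = 36.

8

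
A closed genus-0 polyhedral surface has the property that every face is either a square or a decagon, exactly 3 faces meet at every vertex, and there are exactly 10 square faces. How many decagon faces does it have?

Let x be the number of decagons; then F = 10 + x.
Edge–face incidences: 2E = 4·10 + 10·x = 40 + 10x.
Every vertex has degree 3, so 3V = 2E.
Euler: V − E + F = 2 ⇒ (2E)/3 − E + (10 + x) = 2.
Multiply by 6: 2·(2E) − 3·(2E) + 6·(10 + x) = 12, i.e. 60 + 6x − (40 + 10x) = 12.
Collecting terms: −4x + 20 = 12, so −4x = −8, so x = 2.
Then 2E = 40 + 10·2 = 60, so E = 30, V = 2E/3 = 20, F = 10 + 2 = 12.

2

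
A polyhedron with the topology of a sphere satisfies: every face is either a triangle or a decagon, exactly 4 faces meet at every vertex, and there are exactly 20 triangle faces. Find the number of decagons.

Let x be the number of decagons; then F = 20 + x.
Edge–face incidences: 2E = 3·20 + 10·x = 60 + 10x.
Every vertex has degree 4, so 4V = 2E.
Euler: V − E + F = 2 ⇒ (2E)/4 − E + (20 + x) = 2.
Multiply by 8: 2·(2E) − 4·(2E) + 8·(20 + x) = 16, i.e. 160 + 8x − 2·(60 + 10x) = 16.
Collecting terms: −12x + 40 = 16, so −12x = −24, so x = 2.
Then 2E = 60 + 10·2 = 80, so E = 40, V = 2E/4 = 20, F = 20 + 2 = 22.

2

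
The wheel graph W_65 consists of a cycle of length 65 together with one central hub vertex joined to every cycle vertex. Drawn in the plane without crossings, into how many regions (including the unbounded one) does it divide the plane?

66

W_65 has V = 65 + 1 = 66 vertices and E = 2·65 = 130 edges.
By Euler's formula F = 2 − V + E = 2 − 66 + 130 = 66.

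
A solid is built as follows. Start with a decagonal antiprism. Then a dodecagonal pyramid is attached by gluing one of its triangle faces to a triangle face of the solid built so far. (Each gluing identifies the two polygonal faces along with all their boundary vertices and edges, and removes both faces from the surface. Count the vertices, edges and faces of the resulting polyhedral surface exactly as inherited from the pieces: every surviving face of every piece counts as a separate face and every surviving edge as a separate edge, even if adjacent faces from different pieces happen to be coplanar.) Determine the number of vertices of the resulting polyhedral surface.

30

A decagonal antiprism: V=20, E=40, F=22.
Attach a dodecagonal pyramid (V=13, E=24, F=13) along a 3-gon: merge 3 vertices and 3 edges, delete both glued faces → V=30, E=61, F=33.
Check: V − E + F = 30 − 61 + 33 = 2.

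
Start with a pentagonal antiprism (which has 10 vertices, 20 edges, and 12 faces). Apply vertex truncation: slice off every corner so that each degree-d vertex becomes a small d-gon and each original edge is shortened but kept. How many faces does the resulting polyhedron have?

22

Truncation replaces each original edge-end by a new vertex, so V′ = 2E = 40.
Each original edge survives, and each old vertex of degree d contributes d new edges; summing degrees gives Σd = 2E, so E′ = E + 2E = 3E = 60.
Each original face survives and each original vertex becomes one new face: F′ = F + V = 22.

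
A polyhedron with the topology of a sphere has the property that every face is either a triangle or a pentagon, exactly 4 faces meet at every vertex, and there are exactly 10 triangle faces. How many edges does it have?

Let x be the number of pentagons; then F = 10 + x.
Edge–face incidences: 2E = 3·10 + 5·x = 30 + 5x.
Every vertex has degree 4, so 4V = 2E.
Euler: V − E + F = 2 ⇒ (2E)/4 − E + (10 + x) = 2.
Multiply by 8: 2·(2E) − 4·(2E) + 8·(10 + x) = 16, i.e. 80 + 8x − 2·(30 + 5x) = 16.
Collecting terms: −2x + 20 = 16, so −2x = −4, so x = 2.
Then 2E = 30 + 5·2 = 40, so E = 20, V = 2E/4 = 10, F = 10 + 2 = 12.

20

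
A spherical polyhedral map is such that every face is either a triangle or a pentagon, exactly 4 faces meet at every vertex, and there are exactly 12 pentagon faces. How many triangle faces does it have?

20

Let x be the number of triangles; then F = 12 + x.
Edge–face incidences: 2E = 5·12 + 3·x = 60 + 3x.
Every vertex has degree 4, so 4V = 2E.
Euler: V − E + F = 2 ⇒ (2E)/4 − E + (12 + x) = 2.
Multiply by 8: 2·(2E) − 4·(2E) + 8·(12 + x) = 16, i.e. 96 + 8x − 2·(60 + 3x) = 16.
Collecting terms: 2x − 24 = 16, so 2x = 40, so x = 20.
Then 2E = 60 + 3·20 = 120, so E = 60, V = 2E/4 = 30, F = 12 + 20 = 32.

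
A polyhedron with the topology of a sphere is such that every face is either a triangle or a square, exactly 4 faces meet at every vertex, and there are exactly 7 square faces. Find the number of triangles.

8

Let x be the number of triangles; then F = 7 + x.
Edge–face incidences: 2E = 4·7 + 3·x = 28 + 3x.
Every vertex has degree 4, so 4V = 2E.
Euler: V − E + F = 2 ⇒ (2E)/4 − E + (7 + x) = 2.
Multiply by 8: 2·(2E) − 4·(2E) + 8·(7 + x) = 16, i.e. 56 + 8x − 2·(28 + 3x) = 16.
Collecting terms: 2x = 16, so x = 8.
Then 2E = 28 + 3·8 = 52, so E = 26, V = 2E/4 = 13, F = 7 + 8 = 15.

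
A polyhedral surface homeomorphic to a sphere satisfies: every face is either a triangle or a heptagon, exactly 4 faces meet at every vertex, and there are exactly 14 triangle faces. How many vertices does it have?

Let x be the number of heptagons; then F = 14 + x.
Edge–face incidences: 2E = 3·14 + 7·x = 42 + 7x.
Every vertex has degree 4, so 4V = 2E.
Euler: V − E + F = 2 ⇒ (2E)/4 − E + (14 + x) = 2.
Multiply by 8: 2·(2E) − 4·(2E) + 8·(14 + x) = 16, i.e. 112 + 8x − 2·(42 + 7x) = 16.
Collecting terms: −6x + 28 = 16, so −6x = −12, so x = 2.
Then 2E = 42 + 7·2 = 56, so E = 28, V = 2E/4 = 14, F = 14 + 2 = 16.

14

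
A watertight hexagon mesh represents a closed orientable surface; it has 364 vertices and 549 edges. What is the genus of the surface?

Every face is a hexagon and each edge borders two faces, so 6F = 2·549, giving F = 183.
χ = V − E + F = 364 − 549 + 183 = -2.
For a closed orientable surface χ = 2 − 2g, so g = (2 − (-2))/2 = 2.

2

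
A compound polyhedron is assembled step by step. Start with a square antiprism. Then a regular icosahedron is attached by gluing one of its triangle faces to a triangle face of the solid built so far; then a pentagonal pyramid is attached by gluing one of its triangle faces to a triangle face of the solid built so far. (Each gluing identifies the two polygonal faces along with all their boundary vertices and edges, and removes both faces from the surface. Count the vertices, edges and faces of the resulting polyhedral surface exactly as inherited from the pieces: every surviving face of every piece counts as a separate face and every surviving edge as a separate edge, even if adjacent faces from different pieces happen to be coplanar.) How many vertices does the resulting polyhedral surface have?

20

A square antiprism: V=8, E=16, F=10.
Attach a regular icosahedron (V=12, E=30, F=20) along a 3-gon: merge 3 vertices and 3 edges, delete both glued faces → V=17, E=43, F=28.
Attach a pentagonal pyramid (V=6, E=10, F=6) along a 3-gon: merge 3 vertices and 3 edges, delete both glued faces → V=20, E=50, F=32.
Check: V − E + F = 20 − 50 + 32 = 2.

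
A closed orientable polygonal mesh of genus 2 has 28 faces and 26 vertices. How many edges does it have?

56

For a closed orientable surface of genus 2, χ = 2 − 2·2 = -2.
E = V + F − (-2) = 26 + 28 − (-2) = 56.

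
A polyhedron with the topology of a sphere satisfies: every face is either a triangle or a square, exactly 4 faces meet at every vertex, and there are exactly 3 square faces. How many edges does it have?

18

Let x be the number of triangles; then F = 3 + x.
Edge–face incidences: 2E = 4·3 + 3·x = 12 + 3x.
Every vertex has degree 4, so 4V = 2E.
Euler: V − E + F = 2 ⇒ (2E)/4 − E + (3 + x) = 2.
Multiply by 8: 2·(2E) − 4·(2E) + 8·(3 + x) = 16, i.e. 24 + 8x − 2·(12 + 3x) = 16.
Collecting terms: 2x = 16, so x = 8.
Then 2E = 12 + 3·8 = 36, so E = 18, V = 2E/4 = 9, F = 3 + 8 = 11.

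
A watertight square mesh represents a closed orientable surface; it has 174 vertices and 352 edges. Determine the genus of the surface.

Every face is a square and each edge borders two faces, so 4F = 2·352, giving F = 176.
χ = V − E + F = 174 − 352 + 176 = -2.
For a closed orientable surface χ = 2 − 2g, so g = (2 − (-2))/2 = 2.

2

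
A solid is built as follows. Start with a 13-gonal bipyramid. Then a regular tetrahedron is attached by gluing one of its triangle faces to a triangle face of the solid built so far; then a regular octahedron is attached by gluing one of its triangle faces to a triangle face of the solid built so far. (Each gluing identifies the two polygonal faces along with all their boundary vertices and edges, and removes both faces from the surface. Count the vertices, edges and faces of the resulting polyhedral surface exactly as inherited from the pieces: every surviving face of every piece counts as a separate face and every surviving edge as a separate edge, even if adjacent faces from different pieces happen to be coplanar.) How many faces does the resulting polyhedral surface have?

A 13-gonal bipyramid: V=15, E=39, F=26.
Attach a regular tetrahedron (V=4, E=6, F=4) along a 3-gon: merge 3 vertices and 3 edges, delete both glued faces → V=16, E=42, F=28.
Attach a regular octahedron (V=6, E=12, F=8) along a 3-gon: merge 3 vertices and 3 edges, delete both glued faces → V=19, E=51, F=34.
Check: V − E + F = 19 − 51 + 34 = 2.

34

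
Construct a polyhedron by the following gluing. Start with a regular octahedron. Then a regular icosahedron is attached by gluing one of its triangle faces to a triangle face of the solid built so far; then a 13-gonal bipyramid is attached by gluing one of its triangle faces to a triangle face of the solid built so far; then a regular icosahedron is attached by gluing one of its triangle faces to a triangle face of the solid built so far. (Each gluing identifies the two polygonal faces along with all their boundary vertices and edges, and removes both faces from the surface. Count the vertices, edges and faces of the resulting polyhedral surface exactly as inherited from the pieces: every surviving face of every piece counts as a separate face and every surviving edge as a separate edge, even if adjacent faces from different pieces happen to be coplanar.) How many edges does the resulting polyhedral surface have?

102

A regular octahedron: V=6, E=12, F=8.
Attach a regular icosahedron (V=12, E=30, F=20) along a 3-gon: merge 3 vertices and 3 edges, delete both glued faces → V=15, E=39, F=26.
Attach a 13-gonal bipyramid (V=15, E=39, F=26) along a 3-gon: merge 3 vertices and 3 edges, delete both glued faces → V=27, E=75, F=50.
Attach a regular icosahedron (V=12, E=30, F=20) along a 3-gon: merge 3 vertices and 3 edges, delete both glued faces → V=36, E=102, F=68.
Check: V − E + F = 36 − 102 + 68 = 2.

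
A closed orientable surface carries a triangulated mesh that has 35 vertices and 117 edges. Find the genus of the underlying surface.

Every face is a triangle and each edge borders two faces, so 3F = 2·117, giving F = 78.
χ = V − E + F = 35 − 117 + 78 = -4.
For a closed orientable surface χ = 2 − 2g, so g = (2 − (-4))/2 = 3.

3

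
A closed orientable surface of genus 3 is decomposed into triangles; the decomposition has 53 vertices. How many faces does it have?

χ = 2 − 2·3 = -4, and every face is a triangle so 3F = 2E.
V − E + F = -4 with E = 3F/2 gives 53 − (3/2 − 1)·F = -4, so F = 114 and E = 171.

114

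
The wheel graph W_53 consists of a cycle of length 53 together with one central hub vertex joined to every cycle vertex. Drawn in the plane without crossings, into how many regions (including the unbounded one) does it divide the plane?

W_53 has V = 53 + 1 = 54 vertices and E = 2·53 = 106 edges.
By Euler's formula F = 2 − V + E = 2 − 54 + 106 = 54.

54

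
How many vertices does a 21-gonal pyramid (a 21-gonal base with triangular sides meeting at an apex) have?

22

A pyramid on an n-gon base has one n-gon and n triangles: V = 21 + 1 = 22, E = 2·21 = 42, F = 21 + 1 = 22.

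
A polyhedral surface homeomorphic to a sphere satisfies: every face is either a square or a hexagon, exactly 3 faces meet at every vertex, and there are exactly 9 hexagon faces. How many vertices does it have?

26

Let x be the number of squares; then F = 9 + x.
Edge–face incidences: 2E = 6·9 + 4·x = 54 + 4x.
Every vertex has degree 3, so 3V = 2E.
Euler: V − E + F = 2 ⇒ (2E)/3 − E + (9 + x) = 2.
Multiply by 6: 2·(2E) − 3·(2E) + 6·(9 + x) = 12, i.e. 54 + 6x − (54 + 4x) = 12.
Collecting terms: 2x = 12, so x = 6.
Then 2E = 54 + 4·6 = 78, so E = 39, V = 2E/3 = 26, F = 9 + 6 = 15.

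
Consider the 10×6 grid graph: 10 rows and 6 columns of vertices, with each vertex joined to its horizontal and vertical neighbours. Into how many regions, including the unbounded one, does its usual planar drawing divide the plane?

46

The grid has V = 10·6 = 60 vertices and E = 10·5 + 6·9 = 104 edges.
F = 2 − V + E = 2 − 60 + 104 = 46.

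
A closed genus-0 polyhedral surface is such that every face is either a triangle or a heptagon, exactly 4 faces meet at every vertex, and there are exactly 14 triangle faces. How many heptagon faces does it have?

2

Let x be the number of heptagons; then F = 14 + x.
Edge–face incidences: 2E = 3·14 + 7·x = 42 + 7x.
Every vertex has degree 4, so 4V = 2E.
Euler: V − E + F = 2 ⇒ (2E)/4 − E + (14 + x) = 2.
Multiply by 8: 2·(2E) − 4·(2E) + 8·(14 + x) = 16, i.e. 112 + 8x − 2·(42 + 7x) = 16.
Collecting terms: −6x + 28 = 16, so −6x = −12, so x = 2.
Then 2E = 42 + 7·2 = 56, so E = 28, V = 2E/4 = 14, F = 14 + 2 = 16.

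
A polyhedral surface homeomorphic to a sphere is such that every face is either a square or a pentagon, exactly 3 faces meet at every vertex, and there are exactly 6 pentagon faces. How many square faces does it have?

Let x be the number of squares; then F = 6 + x.
Edge–face incidences: 2E = 5·6 + 4·x = 30 + 4x.
Every vertex has degree 3, so 3V = 2E.
Euler: V − E + F = 2 ⇒ (2E)/3 − E + (6 + x) = 2.
Multiply by 6: 2·(2E) − 3·(2E) + 6·(6 + x) = 12, i.e. 36 + 6x − (30 + 4x) = 12.
Collecting terms: 2x + 6 = 12, so 2x = 6, so x = 3.
Then 2E = 30 + 4·3 = 42, so E = 21, V = 2E/3 = 14, F = 6 + 3 = 9.

3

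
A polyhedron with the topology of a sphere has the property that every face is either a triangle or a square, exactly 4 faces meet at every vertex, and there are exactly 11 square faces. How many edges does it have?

Let x be the number of triangles; then F = 11 + x.
Edge–face incidences: 2E = 4·11 + 3·x = 44 + 3x.
Every vertex has degree 4, so 4V = 2E.
Euler: V − E + F = 2 ⇒ (2E)/4 − E + (11 + x) = 2.
Multiply by 8: 2·(2E) − 4·(2E) + 8·(11 + x) = 16, i.e. 88 + 8x − 2·(44 + 3x) = 16.
Collecting terms: 2x = 16, so x = 8.
Then 2E = 44 + 3·8 = 68, so E = 34, V = 2E/4 = 17, F = 11 + 8 = 19.

34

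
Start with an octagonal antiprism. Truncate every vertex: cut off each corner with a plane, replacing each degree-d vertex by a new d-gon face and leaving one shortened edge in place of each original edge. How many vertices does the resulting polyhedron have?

The base solid has V = 16, E = 32, F = 18.
Truncation replaces each original edge-end by a new vertex, so V′ = 2E = 64.
Each original edge survives, and each old vertex of degree d contributes d new edges; summing degrees gives Σd = 2E, so E′ = E + 2E = 3E = 96.
Each original face survives and each original vertex becomes one new face: F′ = F + V = 34.

64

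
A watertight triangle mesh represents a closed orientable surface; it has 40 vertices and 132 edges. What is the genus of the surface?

3

Every face is a triangle and each edge borders two faces, so 3F = 2·132, giving F = 88.
χ = V − E + F = 40 − 132 + 88 = -4.
For a closed orientable surface χ = 2 − 2g, so g = (2 − (-4))/2 = 3.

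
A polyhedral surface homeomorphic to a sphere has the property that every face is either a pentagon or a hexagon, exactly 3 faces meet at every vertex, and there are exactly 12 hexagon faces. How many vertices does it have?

Let x be the number of pentagons; then F = 12 + x.
Edge–face incidences: 2E = 6·12 + 5·x = 72 + 5x.
Every vertex has degree 3, so 3V = 2E.
Euler: V − E + F = 2 ⇒ (2E)/3 − E + (12 + x) = 2.
Multiply by 6: 2·(2E) − 3·(2E) + 6·(12 + x) = 12, i.e. 72 + 6x − (72 + 5x) = 12.
Collecting terms: x = 12.
Then 2E = 72 + 5·12 = 132, so E = 66, V = 2E/3 = 44, F = 12 + 12 = 24.

44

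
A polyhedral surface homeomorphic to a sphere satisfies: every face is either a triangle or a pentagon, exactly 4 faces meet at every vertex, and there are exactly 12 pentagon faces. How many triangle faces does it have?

Let x be the number of triangles; then F = 12 + x.
Edge–face incidences: 2E = 5·12 + 3·x = 60 + 3x.
Every vertex has degree 4, so 4V = 2E.
Euler: V − E + F = 2 ⇒ (2E)/4 − E + (12 + x) = 2.
Multiply by 8: 2·(2E) − 4·(2E) + 8·(12 + x) = 16, i.e. 96 + 8x − 2·(60 + 3x) = 16.
Collecting terms: 2x − 24 = 16, so 2x = 40, so x = 20.
Then 2E = 60 + 3·20 = 120, so E = 60, V = 2E/4 = 30, F = 12 + 20 = 32.

20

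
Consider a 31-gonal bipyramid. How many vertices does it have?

33

A bipyramid over an n-gon has 2n triangular faces and n + 2 vertices: V = 31 + 2 = 33, E = 3·31 = 93, F = 2·31 = 62.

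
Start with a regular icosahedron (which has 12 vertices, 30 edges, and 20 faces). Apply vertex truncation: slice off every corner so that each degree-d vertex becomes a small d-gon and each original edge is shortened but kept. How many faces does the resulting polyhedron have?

32

Truncation replaces each original edge-end by a new vertex, so V′ = 2E = 60.
Each original edge survives, and each old vertex of degree d contributes d new edges; summing degrees gives Σd = 2E, so E′ = E + 2E = 3E = 90.
Each original face survives and each original vertex becomes one new face: F′ = F + V = 32.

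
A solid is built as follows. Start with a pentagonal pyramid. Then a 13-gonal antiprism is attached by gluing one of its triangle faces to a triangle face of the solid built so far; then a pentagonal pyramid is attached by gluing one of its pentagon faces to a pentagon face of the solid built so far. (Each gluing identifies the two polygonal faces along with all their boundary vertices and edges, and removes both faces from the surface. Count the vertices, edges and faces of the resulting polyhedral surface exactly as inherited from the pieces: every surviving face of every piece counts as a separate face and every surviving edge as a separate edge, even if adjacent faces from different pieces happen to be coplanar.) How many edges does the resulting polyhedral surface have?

64

A pentagonal pyramid: V=6, E=10, F=6.
Attach a 13-gonal antiprism (V=26, E=52, F=28) along a 3-gon: merge 3 vertices and 3 edges, delete both glued faces → V=29, E=59, F=32.
Attach a pentagonal pyramid (V=6, E=10, F=6) along a 5-gon: merge 5 vertices and 5 edges, delete both glued faces → V=30, E=64, F=36.
Check: V − E + F = 30 − 64 + 36 = 2.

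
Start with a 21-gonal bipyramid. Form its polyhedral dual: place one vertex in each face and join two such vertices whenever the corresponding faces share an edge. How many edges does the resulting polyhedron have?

The base solid has V = 23, E = 63, F = 42.
The dual swaps V and F and preserves E: V′ = F = 42, E′ = E = 63, F′ = V = 23.

63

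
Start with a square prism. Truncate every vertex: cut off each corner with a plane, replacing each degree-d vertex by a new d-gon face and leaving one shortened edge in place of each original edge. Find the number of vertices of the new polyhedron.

24

The base solid has V = 8, E = 12, F = 6.
Truncation replaces each original edge-end by a new vertex, so V′ = 2E = 24.
Each original edge survives, and each old vertex of degree d contributes d new edges; summing degrees gives Σd = 2E, so E′ = E + 2E = 3E = 36.
Each original face survives and each original vertex becomes one new face: F′ = F + V = 14.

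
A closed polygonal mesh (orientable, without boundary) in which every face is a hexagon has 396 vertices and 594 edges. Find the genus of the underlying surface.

Every face is a hexagon and each edge borders two faces, so 6F = 2·594, giving F = 198.
χ = V − E + F = 396 − 594 + 198 = 0.
For a closed orientable surface χ = 2 − 2g, so g = (2 − (0))/2 = 1.

1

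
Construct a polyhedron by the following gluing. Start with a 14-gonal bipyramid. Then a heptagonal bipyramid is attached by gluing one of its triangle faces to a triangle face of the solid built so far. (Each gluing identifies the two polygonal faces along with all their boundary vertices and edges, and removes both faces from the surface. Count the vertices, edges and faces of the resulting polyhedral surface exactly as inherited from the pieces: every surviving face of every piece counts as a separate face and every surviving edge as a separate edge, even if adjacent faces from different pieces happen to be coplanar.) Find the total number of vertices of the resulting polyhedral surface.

22

A 14-gonal bipyramid: V=16, E=42, F=28.
Attach a heptagonal bipyramid (V=9, E=21, F=14) along a 3-gon: merge 3 vertices and 3 edges, delete both glued faces → V=22, E=60, F=40.
Check: V − E + F = 22 − 60 + 40 = 2.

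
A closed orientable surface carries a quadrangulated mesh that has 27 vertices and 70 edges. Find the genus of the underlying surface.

5

Every face is a square and each edge borders two faces, so 4F = 2·70, giving F = 35.
χ = V − E + F = 27 − 70 + 35 = -8.
For a closed orientable surface χ = 2 − 2g, so g = (2 − (-8))/2 = 5.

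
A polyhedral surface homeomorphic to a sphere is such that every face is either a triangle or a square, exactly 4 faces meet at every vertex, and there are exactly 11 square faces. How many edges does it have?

34

Let x be the number of triangles; then F = 11 + x.
Edge–face incidences: 2E = 4·11 + 3·x = 44 + 3x.
Every vertex has degree 4, so 4V = 2E.
Euler: V − E + F = 2 ⇒ (2E)/4 − E + (11 + x) = 2.
Multiply by 8: 2·(2E) − 4·(2E) + 8·(11 + x) = 16, i.e. 88 + 8x − 2·(44 + 3x) = 16.
Collecting terms: 2x = 16, so x = 8.
Then 2E = 44 + 3·8 = 68, so E = 34, V = 2E/4 = 17, F = 11 + 8 = 19.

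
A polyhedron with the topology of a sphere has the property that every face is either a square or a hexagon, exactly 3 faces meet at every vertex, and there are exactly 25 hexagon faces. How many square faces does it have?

Let x be the number of squares; then F = 25 + x.
Edge–face incidences: 2E = 6·25 + 4·x = 150 + 4x.
Every vertex has degree 3, so 3V = 2E.
Euler: V − E + F = 2 ⇒ (2E)/3 − E + (25 + x) = 2.
Multiply by 6: 2·(2E) − 3·(2E) + 6·(25 + x) = 12, i.e. 150 + 6x − (150 + 4x) = 12.
Collecting terms: 2x = 12, so x = 6.
Then 2E = 150 + 4·6 = 174, so E = 87, V = 2E/3 = 58, F = 25 + 6 = 31.

6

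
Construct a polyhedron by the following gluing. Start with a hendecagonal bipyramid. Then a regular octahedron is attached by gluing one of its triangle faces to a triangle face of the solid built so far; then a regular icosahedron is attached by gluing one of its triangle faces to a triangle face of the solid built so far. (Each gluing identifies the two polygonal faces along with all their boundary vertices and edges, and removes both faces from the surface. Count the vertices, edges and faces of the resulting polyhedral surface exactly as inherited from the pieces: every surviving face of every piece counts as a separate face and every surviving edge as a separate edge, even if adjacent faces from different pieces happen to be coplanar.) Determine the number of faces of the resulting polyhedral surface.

46

A hendecagonal bipyramid: V=13, E=33, F=22.
Attach a regular octahedron (V=6, E=12, F=8) along a 3-gon: merge 3 vertices and 3 edges, delete both glued faces → V=16, E=42, F=28.
Attach a regular icosahedron (V=12, E=30, F=20) along a 3-gon: merge 3 vertices and 3 edges, delete both glued faces → V=25, E=69, F=46.
Check: V − E + F = 25 − 69 + 46 = 2.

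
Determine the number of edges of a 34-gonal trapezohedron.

136

The n-trapezohedron (dual of the n-antiprism) has V = 2·34 + 2 = 70, E = 4·34 = 136, F = 2·34 = 68.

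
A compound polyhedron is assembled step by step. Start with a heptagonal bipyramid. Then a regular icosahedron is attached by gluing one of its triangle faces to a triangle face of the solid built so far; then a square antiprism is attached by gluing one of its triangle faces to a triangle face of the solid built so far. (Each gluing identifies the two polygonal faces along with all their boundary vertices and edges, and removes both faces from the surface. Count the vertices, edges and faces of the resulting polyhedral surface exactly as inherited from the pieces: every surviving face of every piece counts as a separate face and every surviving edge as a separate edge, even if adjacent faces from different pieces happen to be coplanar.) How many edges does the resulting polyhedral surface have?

61

A heptagonal bipyramid: V=9, E=21, F=14.
Attach a regular icosahedron (V=12, E=30, F=20) along a 3-gon: merge 3 vertices and 3 edges, delete both glued faces → V=18, E=48, F=32.
Attach a square antiprism (V=8, E=16, F=10) along a 3-gon: merge 3 vertices and 3 edges, delete both glued faces → V=23, E=61, F=40.
Check: V − E + F = 23 − 61 + 40 = 2.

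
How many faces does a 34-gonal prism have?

A prism on an n-gon has two n-gon bases and n rectangular sides: V = 2·34 = 68, E = 3·34 = 102, F = 34 + 2 = 36.
Check: V − E + F = 68 − 102 + 36 = 2.

36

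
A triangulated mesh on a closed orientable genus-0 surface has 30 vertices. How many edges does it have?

84

χ = 2 − 2·0 = 2, and every face is a triangle so 3F = 2E.
V − E + F = 2 with E = 3F/2 gives 30 − (3/2 − 1)·F = 2, so F = 56 and E = 84.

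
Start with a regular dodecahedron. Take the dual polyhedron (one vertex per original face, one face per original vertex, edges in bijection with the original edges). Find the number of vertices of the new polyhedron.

12

The base solid has V = 20, E = 30, F = 12.
The dual swaps V and F and preserves E: V′ = F = 12, E′ = E = 30, F′ = V = 20.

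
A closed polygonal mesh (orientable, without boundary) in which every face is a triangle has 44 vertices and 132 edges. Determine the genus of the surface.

1

Every face is a triangle and each edge borders two faces, so 3F = 2·132, giving F = 88.
χ = V − E + F = 44 − 132 + 88 = 0.
For a closed orientable surface χ = 2 − 2g, so g = (2 − (0))/2 = 1.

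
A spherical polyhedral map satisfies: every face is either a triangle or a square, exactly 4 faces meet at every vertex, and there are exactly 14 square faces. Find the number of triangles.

8

Let x be the number of triangles; then F = 14 + x.
Edge–face incidences: 2E = 4·14 + 3·x = 56 + 3x.
Every vertex has degree 4, so 4V = 2E.
Euler: V − E + F = 2 ⇒ (2E)/4 − E + (14 + x) = 2.
Multiply by 8: 2·(2E) − 4·(2E) + 8·(14 + x) = 16, i.e. 112 + 8x − 2·(56 + 3x) = 16.
Collecting terms: 2x = 16, so x = 8.
Then 2E = 56 + 3·8 = 80, so E = 40, V = 2E/4 = 20, F = 14 + 8 = 22.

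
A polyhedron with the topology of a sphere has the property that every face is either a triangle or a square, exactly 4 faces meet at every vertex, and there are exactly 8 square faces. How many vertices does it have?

Let x be the number of triangles; then F = 8 + x.
Edge–face incidences: 2E = 4·8 + 3·x = 32 + 3x.
Every vertex has degree 4, so 4V = 2E.
Euler: V − E + F = 2 ⇒ (2E)/4 − E + (8 + x) = 2.
Multiply by 8: 2·(2E) − 4·(2E) + 8·(8 + x) = 16, i.e. 64 + 8x − 2·(32 + 3x) = 16.
Collecting terms: 2x = 16, so x = 8.
Then 2E = 32 + 3·8 = 56, so E = 28, V = 2E/4 = 14, F = 8 + 8 = 16.

14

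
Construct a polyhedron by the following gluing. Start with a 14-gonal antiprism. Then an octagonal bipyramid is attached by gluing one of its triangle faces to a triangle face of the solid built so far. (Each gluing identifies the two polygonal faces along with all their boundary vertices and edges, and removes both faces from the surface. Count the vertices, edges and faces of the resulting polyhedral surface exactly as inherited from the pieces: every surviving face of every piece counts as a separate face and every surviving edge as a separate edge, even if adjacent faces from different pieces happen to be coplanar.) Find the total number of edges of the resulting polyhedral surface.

A 14-gonal antiprism: V=28, E=56, F=30.
Attach an octagonal bipyramid (V=10, E=24, F=16) along a 3-gon: merge 3 vertices and 3 edges, delete both glued faces → V=35, E=77, F=44.
Check: V − E + F = 35 − 77 + 44 = 2.

77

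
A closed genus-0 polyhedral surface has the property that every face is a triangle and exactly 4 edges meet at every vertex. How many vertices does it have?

6

Each face has 3 edges and each edge borders two faces, so 2E = 3F.
Each vertex has degree 4, so 4V = 2E and hence V = 3F/4.
Euler: V − E + F = 2 ⇒ (3F/4) − (3F/2) + F = 2.
Multiply by 8: (6 − 12 + 8)F = 16, i.e. 2F = 16.
So F = 8, E = 3·8/2 = 12, V = 3·8/4 = 6.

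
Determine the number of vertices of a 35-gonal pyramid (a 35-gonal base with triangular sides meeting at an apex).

A pyramid on an n-gon base has one n-gon and n triangles: V = 35 + 1 = 36, E = 2·35 = 70, F = 35 + 1 = 36.

36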